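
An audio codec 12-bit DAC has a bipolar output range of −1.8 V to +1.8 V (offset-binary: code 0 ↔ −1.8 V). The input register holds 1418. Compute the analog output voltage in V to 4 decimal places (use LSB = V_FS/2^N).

-0.5537 V

LSB = 3.6 V / 2^12 = 0.879 mV.
V_out = (−1.8) + 1418 × 0.000878906 V = -0.553711 V.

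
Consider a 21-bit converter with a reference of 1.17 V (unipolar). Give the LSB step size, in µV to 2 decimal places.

0.56 µV

Full-scale span = 1.17 V.
LSB = 1.17 / 2^21 = 1.17 / 2097152 = 5.57899e-07 V = 0.56 µV.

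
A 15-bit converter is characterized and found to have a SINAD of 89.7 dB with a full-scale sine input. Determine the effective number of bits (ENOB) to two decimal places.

14.61 bits

ENOB = (SINAD − 1.76) / 6.02 = (89.7 − 1.76)/6.02 = 14.608.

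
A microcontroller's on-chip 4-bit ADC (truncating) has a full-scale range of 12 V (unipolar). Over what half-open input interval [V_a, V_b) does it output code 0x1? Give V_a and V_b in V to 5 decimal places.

[0.75000 V, 1.50000 V)

LSB = 12/2^4 = 0.7500 V.
Code 0x1 = 1 decimal.
V_a = V_low + 1·LSB = 0.75 V; V_b = V_low + 2·LSB = 1.5 V.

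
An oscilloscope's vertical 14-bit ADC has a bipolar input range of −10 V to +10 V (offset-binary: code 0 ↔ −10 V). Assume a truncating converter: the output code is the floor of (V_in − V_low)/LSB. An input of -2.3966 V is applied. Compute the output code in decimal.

code 6228

Full-scale span = 20 V; LSB = 20/2^14 = 1.221 mV.
(V_in − V_low)/LSB = (-2.3966 − (−10)) / 0.0012207 = 6228.705.
⌊·⌋(6228.705) = 6228.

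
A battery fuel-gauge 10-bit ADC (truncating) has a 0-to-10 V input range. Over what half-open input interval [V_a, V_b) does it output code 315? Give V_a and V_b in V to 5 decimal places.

[3.07617 V, 3.08594 V)

LSB = 10/2^10 = 9.766 mV.
V_a = V_low + 315·LSB = 3.07617 V; V_b = V_low + 316·LSB = 3.08594 V.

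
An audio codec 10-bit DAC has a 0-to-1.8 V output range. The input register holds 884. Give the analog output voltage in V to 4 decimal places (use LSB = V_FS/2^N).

LSB = 1.8 V / 2^10 = 1.758 mV.
V_out = 0 + 884 × 0.00175781 V = 1.55391 V.

1.5539 V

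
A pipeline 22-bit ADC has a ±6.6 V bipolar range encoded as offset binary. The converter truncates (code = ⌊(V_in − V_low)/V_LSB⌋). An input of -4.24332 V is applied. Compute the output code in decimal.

LSB = 13.2 V / 4194304 = 3.15 µV.
Input sits at 748835.784 steps above V_low.
So the output code is 748835.

code 748835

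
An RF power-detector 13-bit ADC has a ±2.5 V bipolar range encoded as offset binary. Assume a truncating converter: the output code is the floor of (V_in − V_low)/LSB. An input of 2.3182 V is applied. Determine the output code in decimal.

LSB = 5 V / 8192 = 0.610 mV.
(2.3182 − (−2.5)) / 0.000610352 = 7894.139 LSBs.
⌊·⌋(7894.139) = 7894.

code 7894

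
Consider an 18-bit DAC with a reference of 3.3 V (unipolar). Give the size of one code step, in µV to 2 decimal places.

Full-scale span = 3.3 V.
LSB = 3.3 / 2^18 = 3.3 / 262144 = 1.25885e-05 V = 12.59 µV.

12.59 µV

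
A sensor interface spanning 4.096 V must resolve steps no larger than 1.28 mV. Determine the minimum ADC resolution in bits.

Number of steps required ≥ 4.096 V / 1.28 mV = 3200.00.
Need 2^N ≥ 3200.00; 2^11 = 2048, 2^12 = 4096.
Minimum N = 12.

12 bits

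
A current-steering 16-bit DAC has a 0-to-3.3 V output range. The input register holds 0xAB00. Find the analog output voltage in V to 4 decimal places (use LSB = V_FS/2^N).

LSB = 3.3 V / 2^16 = 50.35 µV.
Code 0xAB00 = 43776 decimal.
V_out = 0 + 43776 × 5.0354e-05 V = 2.2043 V.

2.2043 V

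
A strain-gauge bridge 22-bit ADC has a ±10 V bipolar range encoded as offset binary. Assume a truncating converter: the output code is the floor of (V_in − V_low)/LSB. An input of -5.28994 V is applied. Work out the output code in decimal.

code 987771

Full-scale span = 20 V; LSB = 20/2^22 = 4.77 µV.
Input sits at 987771.175 steps above V_low.
Floor → code 987771.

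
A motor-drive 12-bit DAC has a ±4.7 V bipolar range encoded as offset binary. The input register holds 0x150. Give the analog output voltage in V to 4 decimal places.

LSB = 9.4 V / 2^12 = 2.295 mV.
Code 0x150 = 336 decimal.
V_out = (−4.7) + 336 × 0.00229492 V = -3.92891 V.

-3.9289 V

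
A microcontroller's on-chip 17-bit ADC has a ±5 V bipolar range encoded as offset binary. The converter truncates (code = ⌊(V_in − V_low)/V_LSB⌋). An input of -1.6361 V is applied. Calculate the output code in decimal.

code 44091

LSB = 10 V / 131072 = 76.29 µV.
(-1.6361 − (−5)) / 7.62939e-05 = 44091.310 LSBs.
Floor → code 44091.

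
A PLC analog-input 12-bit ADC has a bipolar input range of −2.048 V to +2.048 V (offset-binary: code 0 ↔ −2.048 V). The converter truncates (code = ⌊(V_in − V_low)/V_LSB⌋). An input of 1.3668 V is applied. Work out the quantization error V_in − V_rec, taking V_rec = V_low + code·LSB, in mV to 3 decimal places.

Step size: 4.096 V ÷ 2^12 = 1.000 mV.
(1.3668 − (−2.048))/0.001 = 3414.8000; ⌊·⌋ gives code 3414.
Reconstructed: 1.366 V.
Difference: 0.0008 V → 0.800 mV.

0.800 mV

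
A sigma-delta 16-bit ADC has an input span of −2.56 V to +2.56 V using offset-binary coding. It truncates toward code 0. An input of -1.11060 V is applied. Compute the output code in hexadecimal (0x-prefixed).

code 0x4878 (decimal 18552)

LSB = 5.12 V / 65536 = 78.12 µV.
(-1.11060 − (−2.56)) / 7.8125e-05 = 18552.320 LSBs.
Floor → code 18552.
In hexadecimal (0x-prefixed): 0x4878.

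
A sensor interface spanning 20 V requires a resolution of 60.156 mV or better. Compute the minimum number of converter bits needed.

9 bits

Number of steps required ≥ 20 V / 60.156 mV = 332.47.
Need 2^N ≥ 332.47; 2^8 = 256, 2^9 = 512.
Minimum N = 9.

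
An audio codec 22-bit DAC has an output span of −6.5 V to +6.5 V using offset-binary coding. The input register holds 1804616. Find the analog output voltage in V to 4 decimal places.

LSB = 13 V / 2^22 = 3.10 µV.
V_out = (−6.5) + 1804616 × 3.09944e-06 V = -0.906698 V.

-0.9067 V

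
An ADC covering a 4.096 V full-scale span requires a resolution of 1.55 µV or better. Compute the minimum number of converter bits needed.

Number of steps required ≥ 4.096 V / 1.55 µV = 2642580.65.
Need 2^N ≥ 2642580.65; 2^21 = 2097152, 2^22 = 4194304.
Minimum N = 22.

22 bits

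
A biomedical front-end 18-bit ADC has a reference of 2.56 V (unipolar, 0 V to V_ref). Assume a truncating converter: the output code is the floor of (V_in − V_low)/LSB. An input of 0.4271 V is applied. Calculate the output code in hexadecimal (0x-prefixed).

LSB = 2.56 V / 262144 = 9.77 µV.
(0.4271 − 0) / 9.76563e-06 = 43735.040 LSBs.
Floor → code 43735.
In hexadecimal (0x-prefixed): 0xAAD7.

code 0xAAD7 (decimal 43735)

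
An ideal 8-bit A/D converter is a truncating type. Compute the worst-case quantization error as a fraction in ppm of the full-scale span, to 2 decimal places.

Truncating → worst-case error = 1 LSB = V_FS/2^8, so 1e+06/256 = 3906.25 ppm of full scale.

3906.25 ppm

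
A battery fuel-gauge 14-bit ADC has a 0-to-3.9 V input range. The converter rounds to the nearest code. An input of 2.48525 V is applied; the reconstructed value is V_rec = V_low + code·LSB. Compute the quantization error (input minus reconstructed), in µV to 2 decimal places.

One LSB is 3.9 V / 16384 = 238.04 µV.
(V_in − V_low)/LSB = (2.48525 − 0)/0.000238037 = 10440.5990 → code 10441 (round).
V_rec = 0 + 10441·0.000238037 = 2.4853455 V.
V_in − V_rec = -9.5459e-05 V = -95.46 µV.

-95.46 µV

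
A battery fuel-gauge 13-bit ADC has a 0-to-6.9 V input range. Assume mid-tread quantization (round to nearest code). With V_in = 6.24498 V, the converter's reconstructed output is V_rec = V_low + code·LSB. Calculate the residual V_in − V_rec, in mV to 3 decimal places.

0.278 mV

LSB = 6.9/2^13 = 0.842 mV.
(6.24498 − 0)/0.000842285 = 7414.3299; round gives code 7414.
Reconstructed: 6.2447021 V.
V_in − V_rec = 0.000277852 V = 0.278 mV.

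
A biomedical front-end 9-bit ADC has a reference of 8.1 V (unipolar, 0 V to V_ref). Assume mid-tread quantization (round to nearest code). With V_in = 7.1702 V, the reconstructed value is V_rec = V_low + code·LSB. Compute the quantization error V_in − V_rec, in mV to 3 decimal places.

3.598 mV

LSB = 8.1/2^9 = 15.820 mV.
(V_in − V_low)/LSB = (7.1702 − 0)/0.0158203 = 453.2275 → code 453 (round).
V_rec = 0 + 453·0.0158203 = 7.1666016 V.
Error = 7.1702 − 7.1666016 = 0.00359844 V = 3.598 mV.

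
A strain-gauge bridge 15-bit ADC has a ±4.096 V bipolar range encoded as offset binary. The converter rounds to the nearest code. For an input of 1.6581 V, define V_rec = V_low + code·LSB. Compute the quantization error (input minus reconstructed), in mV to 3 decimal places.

0.100 mV

Step size: 8.192 V ÷ 2^15 = 250.00 µV.
Scaled input = 23016.4000 LSBs, so code = 23016.
Code 23016 maps back to (−4.096) + 23016×0.00025 V = 1.658 V.
Error = 1.6581 − 1.658 = 0.0001 V = 0.100 mV.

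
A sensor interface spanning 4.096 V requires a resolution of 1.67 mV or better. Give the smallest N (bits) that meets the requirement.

Number of steps required ≥ 4.096 V / 1.67 mV = 2452.69.
Need 2^N ≥ 2452.69; 2^11 = 2048, 2^12 = 4096.
Minimum N = 12.

12 bits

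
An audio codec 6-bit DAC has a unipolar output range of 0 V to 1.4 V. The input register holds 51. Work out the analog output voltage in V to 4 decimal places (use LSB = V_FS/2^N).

LSB = 1.4 V / 2^6 = 21.875 mV.
V_out = 0 + 51 × 0.021875 V = 1.11563 V.

1.1156 V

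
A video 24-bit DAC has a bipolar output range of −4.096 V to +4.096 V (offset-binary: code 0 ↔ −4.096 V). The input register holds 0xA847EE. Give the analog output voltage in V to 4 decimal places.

1.2890 V

LSB = 8.192 V / 2^24 = 0.49 µV.
Code 0xA847EE = 11028462 decimal.
V_out = (−4.096) + 11028462 × 4.88281e-07 V = 1.28899 V.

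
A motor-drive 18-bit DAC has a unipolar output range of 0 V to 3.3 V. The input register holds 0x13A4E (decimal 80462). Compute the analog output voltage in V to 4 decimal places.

1.0129 V

LSB = 3.3 V / 2^18 = 12.59 µV.
Code 0x13A4E = 80462 decimal.
V_out = 0 + 80462 × 1.25885e-05 V = 1.0129 V.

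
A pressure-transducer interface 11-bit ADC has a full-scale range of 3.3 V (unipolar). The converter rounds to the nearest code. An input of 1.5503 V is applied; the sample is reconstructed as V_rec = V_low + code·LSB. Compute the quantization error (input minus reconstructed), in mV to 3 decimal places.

0.202 mV

Step size: 3.3 V ÷ 2^11 = 1.611 mV.
(V_in − V_low)/LSB = (1.5503 − 0)/0.00161133 = 962.1256 → code 962 (round).
Reconstructed: 1.5500977 V.
V_in − V_rec = 0.000202344 V = 0.202 mV.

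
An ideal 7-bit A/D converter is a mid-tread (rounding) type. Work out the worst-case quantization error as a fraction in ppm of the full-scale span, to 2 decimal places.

3906.25 ppm

Rounding → worst-case error = ½ LSB = V_FS/2^8, so 1e+06/256 = 3906.25 ppm of full scale.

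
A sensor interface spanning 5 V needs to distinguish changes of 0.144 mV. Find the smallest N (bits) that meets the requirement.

Number of steps required ≥ 5 V / 0.144 mV = 34722.22.
Need 2^N ≥ 34722.22; 2^15 = 32768, 2^16 = 65536.
Minimum N = 16.

16 bits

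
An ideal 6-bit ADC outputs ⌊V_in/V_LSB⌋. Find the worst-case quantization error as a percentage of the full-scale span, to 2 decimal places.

Truncating → worst-case error = 1 LSB = V_FS/2^6, so 100/64 = 1.5625 % of full scale.

1.56 %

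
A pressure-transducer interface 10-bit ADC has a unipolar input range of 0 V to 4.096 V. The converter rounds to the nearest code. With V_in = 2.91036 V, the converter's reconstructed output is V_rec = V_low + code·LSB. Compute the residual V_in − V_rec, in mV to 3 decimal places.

LSB = 4.096/2^10 = 4.000 mV.
(2.91036 − 0)/0.004 = 727.5900; round gives code 728.
V_rec = 0 + 728·0.004 = 2.912 V.
V_in − V_rec = -0.00164 V = -1.640 mV.

-1.640 mV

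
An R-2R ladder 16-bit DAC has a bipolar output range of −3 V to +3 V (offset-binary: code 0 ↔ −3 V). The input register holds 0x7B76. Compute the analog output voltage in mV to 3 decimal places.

-106.384 mV

LSB = 6 V / 2^16 = 91.55 µV.
Code 0x7B76 = 31606 decimal.
V_out = (−3) + 31606 × 9.15527e-05 V = -0.106384 V.
= -106.384 mV.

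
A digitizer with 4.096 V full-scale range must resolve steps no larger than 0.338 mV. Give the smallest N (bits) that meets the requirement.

14 bits

Number of steps required ≥ 4.096 V / 0.338 mV = 12118.34.
Need 2^N ≥ 12118.34; 2^13 = 8192, 2^14 = 16384.
Minimum N = 14.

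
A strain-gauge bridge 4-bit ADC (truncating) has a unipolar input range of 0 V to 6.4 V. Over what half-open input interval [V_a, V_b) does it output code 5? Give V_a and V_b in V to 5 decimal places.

LSB = 6.4/2^4 = 400.000 mV.
V_a = V_low + 5·LSB = 2 V; V_b = V_low + 6·LSB = 2.4 V.

[2.00000 V, 2.40000 V)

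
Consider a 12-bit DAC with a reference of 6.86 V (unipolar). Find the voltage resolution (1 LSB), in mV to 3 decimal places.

Full-scale span = 6.86 V.
LSB = 6.86 / 2^12 = 6.86 / 4096 = 0.0016748 V = 1.675 mV.

1.675 mV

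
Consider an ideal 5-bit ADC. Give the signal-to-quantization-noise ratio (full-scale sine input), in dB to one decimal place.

31.9 dB

SNR ≈ 6.02·N + 1.76 dB = 6.02·5 + 1.76 = 31.86 dB.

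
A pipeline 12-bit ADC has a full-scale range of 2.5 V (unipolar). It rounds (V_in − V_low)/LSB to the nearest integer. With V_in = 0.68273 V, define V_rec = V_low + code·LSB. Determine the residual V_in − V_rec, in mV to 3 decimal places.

Step size: 2.5 V ÷ 2^12 = 0.610 mV.
(V_in − V_low)/LSB = (0.68273 − 0)/0.000610352 = 1118.5848 → code 1119 (round).
Code 1119 maps back to 0 + 1119×0.000610352 V = 0.6829834 V.
V_in − V_rec = -0.000253398 V = -0.253 mV.

-0.253 mV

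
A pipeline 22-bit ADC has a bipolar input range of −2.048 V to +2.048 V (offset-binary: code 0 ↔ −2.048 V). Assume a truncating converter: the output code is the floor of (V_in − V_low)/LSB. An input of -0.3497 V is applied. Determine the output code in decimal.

LSB = 4.096 V / 4194304 = 0.98 µV.
(-0.3497 − (−2.048)) / 9.76563e-07 = 1739059.200 LSBs.
⌊·⌋(1739059.200) = 1739059.

code 1739059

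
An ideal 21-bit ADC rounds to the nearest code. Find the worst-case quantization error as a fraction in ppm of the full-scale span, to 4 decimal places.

0.2384 ppm

Rounding → worst-case error = ½ LSB = V_FS/2^22, so 1e+06/4194304 = 0.238419 ppm of full scale.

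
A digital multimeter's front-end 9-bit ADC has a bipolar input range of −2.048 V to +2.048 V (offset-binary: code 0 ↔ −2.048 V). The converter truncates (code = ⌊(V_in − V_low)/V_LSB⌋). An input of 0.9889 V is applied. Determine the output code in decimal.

code 379

With 512 levels over 4.096 V, one step is 8.000 mV.
(V_in − V_low)/LSB = (0.9889 − (−2.048)) / 0.008 = 379.613.
⌊·⌋(379.613) = 379.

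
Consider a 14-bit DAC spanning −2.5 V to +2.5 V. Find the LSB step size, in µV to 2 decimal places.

305.18 µV

Full-scale span = 5 V.
LSB = 5 / 2^14 = 5 / 16384 = 0.000305176 V = 305.18 µV.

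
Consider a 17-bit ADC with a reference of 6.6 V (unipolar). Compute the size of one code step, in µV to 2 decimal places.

Full-scale span = 6.6 V.
LSB = 6.6 / 2^17 = 6.6 / 131072 = 5.0354e-05 V = 50.35 µV.

50.35 µV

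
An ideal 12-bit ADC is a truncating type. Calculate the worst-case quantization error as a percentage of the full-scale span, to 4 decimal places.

0.0244 %

Truncating → worst-case error = 1 LSB = V_FS/2^12, so 100/4096 = 0.0244141 % of full scale.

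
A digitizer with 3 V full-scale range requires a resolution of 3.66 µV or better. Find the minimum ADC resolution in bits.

20 bits

Number of steps required ≥ 3 V / 3.66 µV = 819672.13.
Need 2^N ≥ 819672.13; 2^19 = 524288, 2^20 = 1048576.
Minimum N = 20.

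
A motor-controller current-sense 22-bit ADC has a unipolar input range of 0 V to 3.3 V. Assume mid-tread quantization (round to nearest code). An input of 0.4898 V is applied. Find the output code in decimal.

code 622536

With 4194304 levels over 3.3 V, one step is 0.79 µV.
(0.4898 − 0) / 7.86781e-07 = 622536.394 LSBs.
Round → code 622536.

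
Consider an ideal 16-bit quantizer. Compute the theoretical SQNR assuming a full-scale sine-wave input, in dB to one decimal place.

SNR ≈ 6.02·N + 1.76 dB = 6.02·16 + 1.76 = 98.08 dB.

98.1 dB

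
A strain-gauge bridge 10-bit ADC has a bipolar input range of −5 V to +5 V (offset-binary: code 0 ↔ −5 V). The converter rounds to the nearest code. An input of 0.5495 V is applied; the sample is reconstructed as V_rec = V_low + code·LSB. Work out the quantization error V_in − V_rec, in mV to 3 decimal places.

2.625 mV

One LSB is 10 V / 1024 = 9.766 mV.
(0.5495 − (−5))/0.00976562 = 568.2688; round gives code 568.
V_rec = (−5) + 568·0.00976562 = 0.546875 V.
V_in − V_rec = 0.002625 V = 2.625 mV.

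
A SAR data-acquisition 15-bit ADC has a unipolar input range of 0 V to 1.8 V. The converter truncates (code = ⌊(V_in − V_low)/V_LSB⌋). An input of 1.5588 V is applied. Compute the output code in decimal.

Full-scale span = 1.8 V; LSB = 1.8/2^15 = 54.93 µV.
(1.5588 − 0) / 5.49316e-05 = 28377.088 LSBs.
Floor → code 28377.

code 28377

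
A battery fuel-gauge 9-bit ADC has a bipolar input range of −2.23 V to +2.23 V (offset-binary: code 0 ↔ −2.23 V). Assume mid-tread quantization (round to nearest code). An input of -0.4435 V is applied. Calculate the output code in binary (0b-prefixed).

With 512 levels over 4.46 V, one step is 8.711 mV.
(-0.4435 − (−2.23)) / 0.00871094 = 205.087 LSBs.
round(205.087) = 205.
In binary (0b-prefixed): 0b11001101.

code 0b11001101 (decimal 205)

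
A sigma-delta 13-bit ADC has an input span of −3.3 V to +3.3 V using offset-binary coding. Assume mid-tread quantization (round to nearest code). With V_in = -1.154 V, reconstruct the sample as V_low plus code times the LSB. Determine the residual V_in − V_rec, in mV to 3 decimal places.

Step size: 6.6 V ÷ 2^13 = 0.806 mV.
(V_in − V_low)/LSB = (-1.154 − (−3.3))/0.000805664 = 2663.6412 → code 2664 (round).
V_rec = (−3.3) + 2664·0.000805664 = -1.1537109 V.
Difference: -0.000289062 V → -0.289 mV.

-0.289 mV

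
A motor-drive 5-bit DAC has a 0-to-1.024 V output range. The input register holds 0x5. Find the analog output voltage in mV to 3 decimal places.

160.000 mV

LSB = 1.024 V / 2^5 = 32.000 mV.
Code 0x5 = 5 decimal.
V_out = 0 + 5 × 0.032 V = 0.16 V.
= 160.000 mV.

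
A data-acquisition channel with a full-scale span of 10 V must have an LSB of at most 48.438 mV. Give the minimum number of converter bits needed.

8 bits

Number of steps required ≥ 10 V / 48.438 mV = 206.45.
Need 2^N ≥ 206.45; 2^7 = 128, 2^8 = 256.
Minimum N = 8.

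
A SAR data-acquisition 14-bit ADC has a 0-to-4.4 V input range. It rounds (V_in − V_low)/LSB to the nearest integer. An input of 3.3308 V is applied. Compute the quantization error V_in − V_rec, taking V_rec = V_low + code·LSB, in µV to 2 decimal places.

One LSB is 4.4 V / 16384 = 268.55 µV.
(3.3308 − 0)/0.000268555 = 12402.6880; round gives code 12403.
Reconstructed: 3.3308838 V.
V_in − V_rec = -8.37891e-05 V = -83.79 µV.

-83.79 µV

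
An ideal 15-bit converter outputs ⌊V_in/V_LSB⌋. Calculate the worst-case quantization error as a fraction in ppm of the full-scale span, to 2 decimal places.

Truncating → worst-case error = 1 LSB = V_FS/2^15, so 1e+06/32768 = 30.5176 ppm of full scale.

30.52 ppm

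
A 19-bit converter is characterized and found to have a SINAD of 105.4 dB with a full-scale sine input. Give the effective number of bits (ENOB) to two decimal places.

ENOB = (SINAD − 1.76) / 6.02 = (105.4 − 1.76)/6.02 = 17.216.

17.22 bits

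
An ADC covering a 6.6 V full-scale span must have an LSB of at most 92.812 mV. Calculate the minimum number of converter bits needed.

Number of steps required ≥ 6.6 V / 92.812 mV = 71.11.
Need 2^N ≥ 71.11; 2^6 = 64, 2^7 = 128.
Minimum N = 7.

7 bits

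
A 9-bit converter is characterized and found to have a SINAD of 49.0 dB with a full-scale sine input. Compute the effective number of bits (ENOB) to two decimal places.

7.85 bits

ENOB = (SINAD − 1.76) / 6.02 = (49.0 − 1.76)/6.02 = 7.847.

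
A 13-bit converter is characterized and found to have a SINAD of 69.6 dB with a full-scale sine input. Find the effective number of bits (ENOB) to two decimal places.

ENOB = (SINAD − 1.76) / 6.02 = (69.6 − 1.76)/6.02 = 11.269.

11.27 bits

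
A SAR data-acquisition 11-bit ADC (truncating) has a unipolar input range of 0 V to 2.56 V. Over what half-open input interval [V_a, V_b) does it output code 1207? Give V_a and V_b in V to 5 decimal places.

LSB = 2.56/2^11 = 1.250 mV.
V_a = V_low + 1207·LSB = 1.50875 V; V_b = V_low + 1208·LSB = 1.51 V.

[1.50875 V, 1.51000 V)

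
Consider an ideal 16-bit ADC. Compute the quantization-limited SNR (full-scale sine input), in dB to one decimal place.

SNR ≈ 6.02·N + 1.76 dB = 6.02·16 + 1.76 = 98.08 dB.

98.1 dB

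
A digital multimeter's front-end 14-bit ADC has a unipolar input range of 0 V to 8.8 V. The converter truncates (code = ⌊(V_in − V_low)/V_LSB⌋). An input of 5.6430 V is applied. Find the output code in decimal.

LSB = 8.8 V / 16384 = 0.537 mV.
(V_in − V_low)/LSB = (5.6430 − 0) / 0.000537109 = 10506.240.
Floor → code 10506.

code 10506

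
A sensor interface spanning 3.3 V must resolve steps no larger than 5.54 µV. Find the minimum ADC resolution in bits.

20 bits

Number of steps required ≥ 3.3 V / 5.54 µV = 595667.87.
Need 2^N ≥ 595667.87; 2^19 = 524288, 2^20 = 1048576.
Minimum N = 20.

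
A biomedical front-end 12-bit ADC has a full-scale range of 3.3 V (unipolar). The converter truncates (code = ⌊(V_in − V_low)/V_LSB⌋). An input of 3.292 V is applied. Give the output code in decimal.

code 4086

Full-scale span = 3.3 V; LSB = 3.3/2^12 = 0.806 mV.
(V_in − V_low)/LSB = (3.292 − 0) / 0.000805664 = 4086.070.
Floor → code 4086.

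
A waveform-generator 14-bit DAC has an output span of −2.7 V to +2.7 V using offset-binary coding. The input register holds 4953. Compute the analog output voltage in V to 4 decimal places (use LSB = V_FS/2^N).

LSB = 5.4 V / 2^14 = 329.59 µV.
V_out = (−2.7) + 4953 × 0.00032959 V = -1.06754 V.

-1.0675 V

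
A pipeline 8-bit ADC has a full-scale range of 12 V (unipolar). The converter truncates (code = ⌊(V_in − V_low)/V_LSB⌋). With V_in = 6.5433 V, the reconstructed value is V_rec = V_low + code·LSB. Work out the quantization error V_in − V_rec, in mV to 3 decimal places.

One LSB is 12 V / 256 = 46.875 mV.
(6.5433 − 0)/0.046875 = 139.5904; ⌊·⌋ gives code 139.
V_rec = 0 + 139·0.046875 = 6.515625 V.
Error = 6.5433 − 6.515625 = 0.027675 V = 27.675 mV.

27.675 mV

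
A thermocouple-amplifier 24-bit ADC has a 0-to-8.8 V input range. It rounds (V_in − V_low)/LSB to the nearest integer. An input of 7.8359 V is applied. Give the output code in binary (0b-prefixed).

LSB = 8.8 V / 16777216 = 0.52 µV.
(V_in − V_low)/LSB = (7.8359 − 0) / 5.24521e-07 = 14939157.597.
Round → code 14939158.
In binary (0b-prefixed): 0b111000111111010000010110.

code 0b111000111111010000010110 (decimal 14939158)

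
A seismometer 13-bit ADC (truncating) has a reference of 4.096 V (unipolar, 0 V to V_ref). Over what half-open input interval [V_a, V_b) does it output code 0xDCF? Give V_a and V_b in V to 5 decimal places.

[1.76750 V, 1.76800 V)

LSB = 4.096/2^13 = 0.500 mV.
Code 0xDCF = 3535 decimal.
V_a = V_low + 3535·LSB = 1.7675 V; V_b = V_low + 3536·LSB = 1.768 V.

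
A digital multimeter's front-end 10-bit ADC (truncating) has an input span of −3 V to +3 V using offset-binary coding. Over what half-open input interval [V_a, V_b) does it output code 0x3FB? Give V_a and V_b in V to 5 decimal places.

LSB = 6/2^10 = 5.859 mV.
Code 0x3FB = 1019 decimal.
V_a = V_low + 1019·LSB = 2.9707 V; V_b = V_low + 1020·LSB = 2.97656 V.

[2.97070 V, 2.97656 V)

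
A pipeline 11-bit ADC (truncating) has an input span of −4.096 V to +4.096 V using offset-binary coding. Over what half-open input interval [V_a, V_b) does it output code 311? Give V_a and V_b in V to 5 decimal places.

[-2.85200 V, -2.84800 V)

LSB = 8.192/2^11 = 4.000 mV.
V_a = V_low + 311·LSB = -2.852 V; V_b = V_low + 312·LSB = -2.848 V.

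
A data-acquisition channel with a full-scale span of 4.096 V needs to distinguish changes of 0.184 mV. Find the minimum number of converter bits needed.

Number of steps required ≥ 4.096 V / 0.184 mV = 22260.87.
Need 2^N ≥ 22260.87; 2^14 = 16384, 2^15 = 32768.
Minimum N = 15.

15 bits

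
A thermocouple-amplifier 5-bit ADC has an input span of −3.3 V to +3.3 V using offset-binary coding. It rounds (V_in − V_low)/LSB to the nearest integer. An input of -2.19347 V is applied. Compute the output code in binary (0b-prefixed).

LSB = 6.6 V / 32 = 206.250 mV.
(V_in − V_low)/LSB = (-2.19347 − (−3.3)) / 0.20625 = 5.365.
round(5.365) = 5.
In binary (0b-prefixed): 0b101.

code 0b101 (decimal 5)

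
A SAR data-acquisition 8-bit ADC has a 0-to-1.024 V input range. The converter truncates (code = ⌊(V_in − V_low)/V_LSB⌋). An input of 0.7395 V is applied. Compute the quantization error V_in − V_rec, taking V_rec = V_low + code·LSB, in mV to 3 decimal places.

3.500 mV

One LSB is 1.024 V / 256 = 4.000 mV.
(V_in − V_low)/LSB = (0.7395 − 0)/0.004 = 184.8750 → code 184 (floor).
Reconstructed: 0.736 V.
Difference: 0.0035 V → 3.500 mV.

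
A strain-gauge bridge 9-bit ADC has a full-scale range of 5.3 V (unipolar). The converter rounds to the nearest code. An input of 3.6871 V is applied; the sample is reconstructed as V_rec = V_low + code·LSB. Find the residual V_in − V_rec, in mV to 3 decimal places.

1.944 mV

One LSB is 5.3 V / 512 = 10.352 mV.
(3.6871 − 0)/0.0103516 = 356.1878; round gives code 356.
V_rec = 0 + 356·0.0103516 = 3.6851562 V.
Error = 3.6871 − 3.6851562 = 0.00194375 V = 1.944 mV.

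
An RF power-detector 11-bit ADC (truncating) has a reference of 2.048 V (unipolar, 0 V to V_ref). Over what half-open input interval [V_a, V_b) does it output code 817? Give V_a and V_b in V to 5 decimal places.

LSB = 2.048/2^11 = 1.000 mV.
V_a = V_low + 817·LSB = 0.817 V; V_b = V_low + 818·LSB = 0.818 V.

[0.81700 V, 0.81800 V)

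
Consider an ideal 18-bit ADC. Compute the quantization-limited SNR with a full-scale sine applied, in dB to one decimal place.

110.1 dB

SNR ≈ 6.02·N + 1.76 dB = 6.02·18 + 1.76 = 110.12 dB.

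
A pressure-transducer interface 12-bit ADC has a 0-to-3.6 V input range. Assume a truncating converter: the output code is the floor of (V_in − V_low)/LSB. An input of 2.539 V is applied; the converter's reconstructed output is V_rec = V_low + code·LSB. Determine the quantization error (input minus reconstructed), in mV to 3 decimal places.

0.719 mV

LSB = 3.6/2^12 = 0.879 mV.
(2.539 − 0)/0.000878906 = 2888.8178; ⌊·⌋ gives code 2888.
Code 2888 maps back to 0 + 2888×0.000878906 V = 2.5382812 V.
Difference: 0.00071875 V → 0.719 mV.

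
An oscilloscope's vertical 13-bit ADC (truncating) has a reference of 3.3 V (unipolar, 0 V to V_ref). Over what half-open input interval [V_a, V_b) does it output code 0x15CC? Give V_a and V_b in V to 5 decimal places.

[2.24780 V, 2.24821 V)

LSB = 3.3/2^13 = 402.83 µV.
Code 0x15CC = 5580 decimal.
V_a = V_low + 5580·LSB = 2.2478 V; V_b = V_low + 5581·LSB = 2.24821 V.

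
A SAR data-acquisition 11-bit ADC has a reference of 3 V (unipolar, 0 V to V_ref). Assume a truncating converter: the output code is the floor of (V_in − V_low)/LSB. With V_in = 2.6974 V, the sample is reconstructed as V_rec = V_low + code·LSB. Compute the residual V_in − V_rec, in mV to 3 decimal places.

0.623 mV

One LSB is 3 V / 2048 = 1.465 mV.
(2.6974 − 0)/0.00146484 = 1841.4251; ⌊·⌋ gives code 1841.
Code 1841 maps back to 0 + 1841×0.00146484 V = 2.6967773 V.
Difference: 0.000622656 V → 0.623 mV.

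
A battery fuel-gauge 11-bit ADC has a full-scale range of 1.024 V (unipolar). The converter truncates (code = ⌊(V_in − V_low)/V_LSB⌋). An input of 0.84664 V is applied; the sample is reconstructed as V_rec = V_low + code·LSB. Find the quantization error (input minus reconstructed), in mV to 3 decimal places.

LSB = 1.024/2^11 = 0.500 mV.
(0.84664 − 0)/0.0005 = 1693.2800; ⌊·⌋ gives code 1693.
Code 1693 maps back to 0 + 1693×0.0005 V = 0.8465 V.
Difference: 0.00014 V → 0.140 mV.

0.140 mV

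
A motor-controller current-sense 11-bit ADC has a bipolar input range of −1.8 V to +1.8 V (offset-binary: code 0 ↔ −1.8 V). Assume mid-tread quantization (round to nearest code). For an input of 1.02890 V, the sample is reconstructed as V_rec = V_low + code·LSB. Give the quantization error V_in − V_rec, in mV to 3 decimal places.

0.580 mV

LSB = 3.6/2^11 = 1.758 mV.
Scaled input = 1609.3298 LSBs, so code = 1609.
Reconstructed: 1.0283203 V.
Difference: 0.000579688 V → 0.580 mV.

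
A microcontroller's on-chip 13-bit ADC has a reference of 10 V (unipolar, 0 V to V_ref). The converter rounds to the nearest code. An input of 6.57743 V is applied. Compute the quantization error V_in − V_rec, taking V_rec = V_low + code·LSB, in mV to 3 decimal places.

LSB = 10/2^13 = 1.221 mV.
(V_in − V_low)/LSB = (6.57743 − 0)/0.0012207 = 5388.2307 → code 5388 (round).
Code 5388 maps back to 0 + 5388×0.0012207 V = 6.5771484 V.
V_in − V_rec = 0.000281563 V = 0.282 mV.

0.282 mV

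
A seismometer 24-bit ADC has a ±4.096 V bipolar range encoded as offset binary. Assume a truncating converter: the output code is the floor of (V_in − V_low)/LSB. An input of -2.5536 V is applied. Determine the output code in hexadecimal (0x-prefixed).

code 0x303333 (decimal 3158835)

Full-scale span = 8.192 V; LSB = 8.192/2^24 = 0.49 µV.
(V_in − V_low)/LSB = (-2.5536 − (−4.096)) / 4.88281e-07 = 3158835.200.
So the output code is 3158835.
In hexadecimal (0x-prefixed): 0x303333.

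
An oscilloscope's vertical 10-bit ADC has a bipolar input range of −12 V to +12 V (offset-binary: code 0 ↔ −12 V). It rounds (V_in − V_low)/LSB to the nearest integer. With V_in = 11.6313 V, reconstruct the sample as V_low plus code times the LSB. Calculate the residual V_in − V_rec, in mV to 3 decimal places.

6.300 mV

One LSB is 24 V / 1024 = 23.438 mV.
Scaled input = 1008.2688 LSBs, so code = 1008.
Reconstructed: 11.625 V.
Error = 11.6313 − 11.625 = 0.0063 V = 6.300 mV.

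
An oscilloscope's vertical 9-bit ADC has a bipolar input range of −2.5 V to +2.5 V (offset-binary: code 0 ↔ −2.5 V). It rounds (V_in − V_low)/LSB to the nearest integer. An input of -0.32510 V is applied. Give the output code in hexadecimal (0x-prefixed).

code 0xDF (decimal 223)

Full-scale span = 5 V; LSB = 5/2^9 = 9.766 mV.
(V_in − V_low)/LSB = (-0.32510 − (−2.5)) / 0.00976562 = 222.710.
Round → code 223.
In hexadecimal (0x-prefixed): 0xDF.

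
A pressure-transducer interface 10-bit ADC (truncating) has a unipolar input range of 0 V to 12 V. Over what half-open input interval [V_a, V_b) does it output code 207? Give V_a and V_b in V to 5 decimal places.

[2.42578 V, 2.43750 V)

LSB = 12/2^10 = 11.719 mV.
V_a = V_low + 207·LSB = 2.42578 V; V_b = V_low + 208·LSB = 2.4375 V.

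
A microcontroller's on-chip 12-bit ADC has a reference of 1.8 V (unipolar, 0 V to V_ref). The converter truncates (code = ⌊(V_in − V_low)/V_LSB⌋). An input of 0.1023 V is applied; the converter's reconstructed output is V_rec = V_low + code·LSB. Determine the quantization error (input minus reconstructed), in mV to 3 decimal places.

One LSB is 1.8 V / 4096 = 439.45 µV.
Scaled input = 232.7893 LSBs, so code = 232.
V_rec = 0 + 232·0.000439453 = 0.10195313 V.
V_in − V_rec = 0.000346875 V = 0.347 mV.

0.347 mV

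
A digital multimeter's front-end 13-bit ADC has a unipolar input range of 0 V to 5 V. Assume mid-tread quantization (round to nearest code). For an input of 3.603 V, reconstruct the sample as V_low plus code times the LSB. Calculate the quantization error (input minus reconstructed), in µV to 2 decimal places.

94.73 µV

One LSB is 5 V / 8192 = 0.610 mV.
(3.603 − 0)/0.000610352 = 5903.1552; round gives code 5903.
Code 5903 maps back to 0 + 5903×0.000610352 V = 3.6029053 V.
Difference: 9.47266e-05 V → 94.73 µV.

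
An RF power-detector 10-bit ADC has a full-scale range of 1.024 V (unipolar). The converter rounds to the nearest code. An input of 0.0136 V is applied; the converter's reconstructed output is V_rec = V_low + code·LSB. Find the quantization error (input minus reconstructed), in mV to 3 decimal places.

-0.400 mV

Step size: 1.024 V ÷ 2^10 = 1.000 mV.
(0.0136 − 0)/0.001 = 13.6000; round gives code 14.
V_rec = 0 + 14·0.001 = 0.014 V.
Difference: -0.0004 V → -0.400 mV.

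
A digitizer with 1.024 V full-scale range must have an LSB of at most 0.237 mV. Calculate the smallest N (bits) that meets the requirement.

13 bits

Number of steps required ≥ 1.024 V / 0.237 mV = 4320.68.
Need 2^N ≥ 4320.68; 2^12 = 4096, 2^13 = 8192.
Minimum N = 13.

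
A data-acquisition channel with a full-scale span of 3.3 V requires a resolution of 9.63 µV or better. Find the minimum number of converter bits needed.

Number of steps required ≥ 3.3 V / 9.63 µV = 342679.13.
Need 2^N ≥ 342679.13; 2^18 = 262144, 2^19 = 524288.
Minimum N = 19.

19 bits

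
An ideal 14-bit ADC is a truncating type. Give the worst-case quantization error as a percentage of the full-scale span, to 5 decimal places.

0.00610 %

Truncating → worst-case error = 1 LSB = V_FS/2^14, so 100/16384 = 0.00610352 % of full scale.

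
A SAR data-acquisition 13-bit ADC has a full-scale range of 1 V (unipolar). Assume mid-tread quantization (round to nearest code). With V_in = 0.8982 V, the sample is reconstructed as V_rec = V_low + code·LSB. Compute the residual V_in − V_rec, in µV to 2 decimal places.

Step size: 1 V ÷ 2^13 = 122.07 µV.
(0.8982 − 0)/0.00012207 = 7358.0544; round gives code 7358.
Code 7358 maps back to 0 + 7358×0.00012207 V = 0.89819336 V.
Error = 0.8982 − 0.89819336 = 6.64062e-06 V = 6.64 µV.

6.64 µV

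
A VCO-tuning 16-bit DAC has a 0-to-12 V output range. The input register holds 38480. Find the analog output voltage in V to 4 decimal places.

7.0459 V

LSB = 12 V / 2^16 = 183.11 µV.
V_out = 0 + 38480 × 0.000183105 V = 7.0459 V.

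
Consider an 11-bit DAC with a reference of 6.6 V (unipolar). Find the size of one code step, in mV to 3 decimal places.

Full-scale span = 6.6 V.
LSB = 6.6 / 2^11 = 6.6 / 2048 = 0.00322266 V = 3.223 mV.

3.223 mV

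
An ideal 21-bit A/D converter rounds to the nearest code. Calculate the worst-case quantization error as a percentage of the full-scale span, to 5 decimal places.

Rounding → worst-case error = ½ LSB = V_FS/2^22, so 100/4194304 = 2.38419e-05 % of full scale.

0.00002 %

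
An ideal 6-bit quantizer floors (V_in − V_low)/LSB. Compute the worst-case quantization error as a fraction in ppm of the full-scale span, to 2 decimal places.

15625.00 ppm

Truncating → worst-case error = 1 LSB = V_FS/2^6, so 1e+06/64 = 15625 ppm of full scale.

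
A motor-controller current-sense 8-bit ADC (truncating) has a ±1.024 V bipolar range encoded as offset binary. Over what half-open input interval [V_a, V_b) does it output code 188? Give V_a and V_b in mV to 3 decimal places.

[480.000 mV, 488.000 mV)

LSB = 2.048/2^8 = 8.000 mV.
V_a = V_low + 188·LSB = 0.48 V; V_b = V_low + 189·LSB = 0.488 V.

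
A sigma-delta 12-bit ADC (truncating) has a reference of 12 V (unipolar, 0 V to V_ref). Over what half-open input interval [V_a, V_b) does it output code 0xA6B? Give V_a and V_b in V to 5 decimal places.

[7.81348 V, 7.81641 V)

LSB = 12/2^12 = 2.930 mV.
Code 0xA6B = 2667 decimal.
V_a = V_low + 2667·LSB = 7.81348 V; V_b = V_low + 2668·LSB = 7.81641 V.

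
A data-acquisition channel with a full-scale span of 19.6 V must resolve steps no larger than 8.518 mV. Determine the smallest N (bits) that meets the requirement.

Number of steps required ≥ 19.6 V / 8.518 mV = 2301.01.
Need 2^N ≥ 2301.01; 2^11 = 2048, 2^12 = 4096.
Minimum N = 12.

12 bits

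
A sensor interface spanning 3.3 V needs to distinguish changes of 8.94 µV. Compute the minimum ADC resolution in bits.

Number of steps required ≥ 3.3 V / 8.94 µV = 369127.52.
Need 2^N ≥ 369127.52; 2^18 = 262144, 2^19 = 524288.
Minimum N = 19.

19 bits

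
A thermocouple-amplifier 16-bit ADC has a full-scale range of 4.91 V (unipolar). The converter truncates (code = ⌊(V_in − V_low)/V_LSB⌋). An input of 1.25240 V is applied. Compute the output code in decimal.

code 16716

With 65536 levels over 4.91 V, one step is 74.92 µV.
Input sits at 16716.352 steps above V_low.
So the output code is 16716.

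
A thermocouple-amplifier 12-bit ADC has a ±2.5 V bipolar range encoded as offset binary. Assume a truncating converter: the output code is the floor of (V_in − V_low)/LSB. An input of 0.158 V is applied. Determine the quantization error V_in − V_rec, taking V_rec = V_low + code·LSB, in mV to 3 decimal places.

Step size: 5 V ÷ 2^12 = 1.221 mV.
Scaled input = 2177.4336 LSBs, so code = 2177.
Code 2177 maps back to (−2.5) + 2177×0.0012207 V = 0.1574707 V.
V_in − V_rec = 0.000529297 V = 0.529 mV.

0.529 mV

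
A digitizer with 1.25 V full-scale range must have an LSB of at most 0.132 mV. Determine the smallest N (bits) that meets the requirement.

Number of steps required ≥ 1.25 V / 0.132 mV = 9469.70.
Need 2^N ≥ 9469.70; 2^13 = 8192, 2^14 = 16384.
Minimum N = 14.

14 bits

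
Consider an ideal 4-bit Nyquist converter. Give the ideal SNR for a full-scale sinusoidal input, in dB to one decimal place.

25.8 dB

SNR ≈ 6.02·N + 1.76 dB = 6.02·4 + 1.76 = 25.84 dB.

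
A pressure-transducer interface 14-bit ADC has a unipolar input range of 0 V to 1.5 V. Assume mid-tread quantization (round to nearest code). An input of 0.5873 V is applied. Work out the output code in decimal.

With 16384 levels over 1.5 V, one step is 91.55 µV.
Input sits at 6414.882 steps above V_low.
Round → code 6415.

code 6415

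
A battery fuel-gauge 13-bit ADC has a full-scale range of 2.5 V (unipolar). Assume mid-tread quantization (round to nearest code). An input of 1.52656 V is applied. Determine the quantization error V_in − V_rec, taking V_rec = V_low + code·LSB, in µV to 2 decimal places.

Step size: 2.5 V ÷ 2^13 = 305.18 µV.
(1.52656 − 0)/0.000305176 = 5002.2318; round gives code 5002.
V_rec = 0 + 5002·0.000305176 = 1.5264893 V.
Error = 1.52656 − 1.5264893 = 7.07422e-05 V = 70.74 µV.

70.74 µV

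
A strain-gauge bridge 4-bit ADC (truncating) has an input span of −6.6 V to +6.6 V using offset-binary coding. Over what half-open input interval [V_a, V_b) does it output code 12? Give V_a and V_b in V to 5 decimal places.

LSB = 13.2/2^4 = 0.8250 V.
V_a = V_low + 12·LSB = 3.3 V; V_b = V_low + 13·LSB = 4.125 V.

[3.30000 V, 4.12500 V)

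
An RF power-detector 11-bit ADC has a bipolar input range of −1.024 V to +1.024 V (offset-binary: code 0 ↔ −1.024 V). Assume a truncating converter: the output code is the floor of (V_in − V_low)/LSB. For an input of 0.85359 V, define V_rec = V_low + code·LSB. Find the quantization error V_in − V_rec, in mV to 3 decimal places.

One LSB is 2.048 V / 2048 = 1.000 mV.
(0.85359 − (−1.024))/0.001 = 1877.5900; ⌊·⌋ gives code 1877.
Code 1877 maps back to (−1.024) + 1877×0.001 V = 0.853 V.
Difference: 0.00059 V → 0.590 mV.

0.590 mV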